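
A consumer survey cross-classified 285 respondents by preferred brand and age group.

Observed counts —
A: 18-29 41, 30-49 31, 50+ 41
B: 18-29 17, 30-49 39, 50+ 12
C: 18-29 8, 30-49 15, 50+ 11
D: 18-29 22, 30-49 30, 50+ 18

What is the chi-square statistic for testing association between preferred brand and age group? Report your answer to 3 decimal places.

Row totals: 113, 68, 34, 70. Column totals: 88, 115, 82. Grand total N = 285.
Expected counts (row total × column total / N):
  A, 18-29: 113×88/285 = 34.89123
  A, 30-49: 113×115/285 = 45.59649
  A, 50+: 113×82/285 = 32.51228
  B, 18-29: 68×88/285 = 20.99649
  B, 30-49: 68×115/285 = 27.43860
  B, 50+: 68×82/285 = 19.56491
  C, 18-29: 34×88/285 = 10.49825
  C, 30-49: 34×115/285 = 13.71930
  C, 50+: 34×82/285 = 9.78246
  D, 18-29: 70×88/285 = 21.61404
  D, 30-49: 70×115/285 = 28.24561
  D, 50+: 70×82/285 = 20.14035
Contributions (O − E)²/E:
  (41 − 34.89123)²/34.89123 = 1.0695
  (31 − 45.59649)²/45.59649 = 4.6727
  (41 − 32.51228)²/32.51228 = 2.2158
  (17 − 20.99649)²/20.99649 = 0.7607
  (39 − 27.43860)²/27.43860 = 4.8715
  (12 − 19.56491)²/19.56491 = 2.9250
  (8 − 10.49825)²/10.49825 = 0.5945
  (15 − 13.71930)²/13.71930 = 0.1196
  (11 − 9.78246)²/9.78246 = 0.1515
  (22 − 21.61404)²/21.61404 = 0.0069
  (30 − 28.24561)²/28.24561 = 0.1090
  (18 − 20.14035)²/20.14035 = 0.2275
χ² = 1.0695 + 4.6727 + 2.2158 + 0.7607 + 4.8715 + 2.9250 + 0.5945 + 0.1196 + 0.1515 + 0.0069 + 0.1090 + 0.2275 = 17.724

17.724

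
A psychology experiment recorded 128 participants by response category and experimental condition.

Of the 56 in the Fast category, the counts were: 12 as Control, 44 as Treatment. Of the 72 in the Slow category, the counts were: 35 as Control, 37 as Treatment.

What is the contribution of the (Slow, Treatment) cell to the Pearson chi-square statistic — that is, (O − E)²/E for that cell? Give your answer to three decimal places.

1.609

Row total (Slow) = 72; column total (Treatment) = 81; N = 128.
Expected count E = 72 × 81 / 128 = 45.5625.
Contribution = (O − E)²/E = (37 − 45.5625)² / 45.5625 = 1.609.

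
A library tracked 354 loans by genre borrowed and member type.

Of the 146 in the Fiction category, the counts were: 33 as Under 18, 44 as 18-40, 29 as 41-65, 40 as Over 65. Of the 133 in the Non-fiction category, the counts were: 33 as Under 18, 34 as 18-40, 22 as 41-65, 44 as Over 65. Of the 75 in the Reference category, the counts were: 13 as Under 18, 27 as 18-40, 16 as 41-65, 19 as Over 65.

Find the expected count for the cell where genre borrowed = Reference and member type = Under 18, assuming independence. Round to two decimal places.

16.74

Row total (Reference) = 75; column total (Under 18) = 79; grand total N = 354.
Expected count = (row total × column total) / N = 75 × 79 / 354 = 16.74.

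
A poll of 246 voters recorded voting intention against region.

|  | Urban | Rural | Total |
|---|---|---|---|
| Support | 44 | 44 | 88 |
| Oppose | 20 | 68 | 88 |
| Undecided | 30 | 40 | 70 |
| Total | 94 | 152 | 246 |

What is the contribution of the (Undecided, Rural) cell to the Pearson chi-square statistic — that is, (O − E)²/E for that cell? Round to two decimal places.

0.24

Row total (Undecided) = 70; column total (Rural) = 152; N = 246.
Expected count E = 70 × 152 / 246 = 43.252.
Contribution = (O − E)²/E = (40 − 43.252)² / 43.252 = 0.24.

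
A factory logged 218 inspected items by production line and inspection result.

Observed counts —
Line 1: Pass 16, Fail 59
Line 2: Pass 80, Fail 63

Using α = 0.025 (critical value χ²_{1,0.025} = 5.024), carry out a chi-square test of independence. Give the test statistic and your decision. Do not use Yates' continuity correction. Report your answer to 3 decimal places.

Row totals: 75, 143. Column totals: 96, 122. Grand total N = 218.
Expected counts (row total × column total / N):
  Line 1, Pass: 75×96/218 = 33.0275
  Line 1, Fail: 75×122/218 = 41.9725
  Line 2, Pass: 143×96/218 = 62.9725
  Line 2, Fail: 143×122/218 = 80.0275
Contributions (O − E)²/E:
  (16 − 33.0275)²/33.0275 = 8.7786
  (59 − 41.9725)²/41.9725 = 6.9078
  (80 − 62.9725)²/62.9725 = 4.6042
  (63 − 80.0275)²/80.0275 = 3.6230
χ² = 8.7786 + 6.9078 + 4.6042 + 3.6230 = 23.914
df = (2−1)(2−1) = 1. Since 23.914 > 5.024, reject the null hypothesis of independence at α = 0.025.

23.914; reject H₀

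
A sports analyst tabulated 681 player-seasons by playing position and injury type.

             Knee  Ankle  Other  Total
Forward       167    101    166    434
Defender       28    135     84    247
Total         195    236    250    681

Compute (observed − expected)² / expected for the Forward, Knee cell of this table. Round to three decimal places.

Row total (Forward) = 434; column total (Knee) = 195; N = 681.
Expected count E = 434 × 195 / 681 = 124.2731.
Contribution = (O − E)²/E = (167 − 124.2731)² / 124.2731 = 14.690.

14.690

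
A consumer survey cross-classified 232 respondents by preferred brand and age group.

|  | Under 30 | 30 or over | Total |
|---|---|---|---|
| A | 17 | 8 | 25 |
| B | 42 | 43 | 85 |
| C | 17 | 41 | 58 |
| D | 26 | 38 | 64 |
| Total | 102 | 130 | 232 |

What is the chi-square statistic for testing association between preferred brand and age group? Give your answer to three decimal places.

Grand total N = 232.
Expected counts (row total × column total / N):
  A, Under 30: 25×102/232 = 10.9914
  A, 30 or over: 25×130/232 = 14.0086
  B, Under 30: 85×102/232 = 37.3707
  B, 30 or over: 85×130/232 = 47.6293
  C, Under 30: 58×102/232 = 25.5000
  C, 30 or over: 58×130/232 = 32.5000
  D, Under 30: 64×102/232 = 28.1379
  D, 30 or over: 64×130/232 = 35.8621
Contributions (O − E)²/E:
  (17 − 10.9914)²/10.9914 = 3.2847
  (8 − 14.0086)²/14.0086 = 2.5772
  (42 − 37.3707)²/37.3707 = 0.5735
  (43 − 47.6293)²/47.6293 = 0.4499
  (17 − 25.5000)²/25.5000 = 2.8333
  (41 − 32.5000)²/32.5000 = 2.2231
  (26 − 28.1379)²/28.1379 = 0.1624
  (38 − 35.8621)²/35.8621 = 0.1274
χ² = 3.2847 + 2.5772 + 0.5735 + 0.4499 + 2.8333 + 2.2231 + 0.1624 + 0.1274 = 12.232

12.232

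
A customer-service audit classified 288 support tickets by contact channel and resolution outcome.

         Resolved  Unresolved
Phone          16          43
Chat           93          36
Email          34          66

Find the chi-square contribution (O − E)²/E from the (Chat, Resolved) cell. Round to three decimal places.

Row total (Chat) = 129; column total (Resolved) = 143; N = 288.
Expected count E = 129 × 143 / 288 = 64.0521.
Contribution = (O − E)²/E = (93 − 64.0521)² / 64.0521 = 13.083.

13.083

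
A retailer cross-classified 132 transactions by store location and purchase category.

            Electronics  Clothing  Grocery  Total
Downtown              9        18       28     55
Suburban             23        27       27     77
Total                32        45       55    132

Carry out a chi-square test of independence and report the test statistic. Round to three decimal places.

4.399

Grand total N = 132.
Expected counts (row total × column total / N):
  Downtown, Electronics: 55×32/132 = 13.3333
  Downtown, Clothing: 55×45/132 = 18.7500
  Downtown, Grocery: 55×55/132 = 22.9167
  Suburban, Electronics: 77×32/132 = 18.6667
  Suburban, Clothing: 77×45/132 = 26.2500
  Suburban, Grocery: 77×55/132 = 32.0833
Contributions (O − E)²/E:
  (9 − 13.3333)²/13.3333 = 1.4083
  (18 − 18.7500)²/18.7500 = 0.0300
  (28 − 22.9167)²/22.9167 = 1.1276
  (23 − 18.6667)²/18.6667 = 1.0059
  (27 − 26.2500)²/26.2500 = 0.0214
  (27 − 32.0833)²/32.0833 = 0.8054
χ² = 1.4083 + 0.0300 + 1.1276 + 1.0059 + 0.0214 + 0.8054 = 4.399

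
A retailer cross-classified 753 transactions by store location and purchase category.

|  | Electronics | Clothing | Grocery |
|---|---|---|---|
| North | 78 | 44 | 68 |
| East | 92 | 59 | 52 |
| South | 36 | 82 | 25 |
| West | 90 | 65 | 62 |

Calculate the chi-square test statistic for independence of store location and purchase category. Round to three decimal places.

Row totals: 190, 203, 143, 217. Column totals: 296, 250, 207. Grand total N = 753.
Expected counts (row total × column total / N):
  North, Electronics: 190×296/753 = 74.6879
  North, Clothing: 190×250/753 = 63.0810
  North, Grocery: 190×207/753 = 52.2311
  East, Electronics: 203×296/753 = 79.7981
  East, Clothing: 203×250/753 = 67.3971
  East, Grocery: 203×207/753 = 55.8048
  South, Electronics: 143×296/753 = 56.2125
  South, Clothing: 143×250/753 = 47.4768
  South, Grocery: 143×207/753 = 39.3108
  West, Electronics: 217×296/753 = 85.3015
  West, Clothing: 217×250/753 = 72.0452
  West, Grocery: 217×207/753 = 59.6534
Contributions (O − E)²/E:
  (78 − 74.6879)²/74.6879 = 0.1469
  (44 − 63.0810)²/63.0810 = 5.7717
  (68 − 52.2311)²/52.2311 = 4.7607
  (92 − 79.7981)²/79.7981 = 1.8658
  (59 − 67.3971)²/67.3971 = 1.0462
  (52 − 55.8048)²/55.8048 = 0.2594
  (36 − 56.2125)²/56.2125 = 7.2679
  (82 − 47.4768)²/47.4768 = 25.1039
  (25 − 39.3108)²/39.3108 = 5.2097
  (90 − 85.3015)²/85.3015 = 0.2588
  (65 − 72.0452)²/72.0452 = 0.6889
  (62 − 59.6534)²/59.6534 = 0.0923
χ² = 0.1469 + 5.7717 + 4.7607 + 1.8658 + 1.0462 + 0.2594 + 7.2679 + 25.1039 + 5.2097 + 0.2588 + 0.6889 + 0.0923 = 52.472

52.472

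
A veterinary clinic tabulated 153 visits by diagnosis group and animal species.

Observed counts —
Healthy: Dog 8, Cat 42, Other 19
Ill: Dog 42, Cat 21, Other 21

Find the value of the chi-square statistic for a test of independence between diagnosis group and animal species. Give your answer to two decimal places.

Row totals: 69, 84. Column totals: 50, 63, 40. Grand total N = 153.
Expected counts (row total × column total / N):
  Healthy, Dog: 69×50/153 = 22.549
  Healthy, Cat: 69×63/153 = 28.412
  Healthy, Other: 69×40/153 = 18.039
  Ill, Dog: 84×50/153 = 27.451
  Ill, Cat: 84×63/153 = 34.588
  Ill, Other: 84×40/153 = 21.961
Contributions (O − E)²/E:
  (8 − 22.549)²/22.549 = 9.3873
  (42 − 28.412)²/28.412 = 6.4984
  (19 − 18.039)²/18.039 = 0.0512
  (42 − 27.451)²/27.451 = 7.7110
  (21 − 34.588)²/34.588 = 5.3381
  (21 − 21.961)²/21.961 = 0.0421
χ² = 9.3873 + 6.4984 + 0.0512 + 7.7110 + 5.3381 + 0.0421 = 29.03

29.03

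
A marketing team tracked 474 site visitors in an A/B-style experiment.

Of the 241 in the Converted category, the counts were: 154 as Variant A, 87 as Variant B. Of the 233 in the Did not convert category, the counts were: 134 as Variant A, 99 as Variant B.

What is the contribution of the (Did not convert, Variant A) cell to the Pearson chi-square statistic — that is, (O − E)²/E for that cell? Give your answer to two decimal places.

Row total (Did not convert) = 233; column total (Variant A) = 288; N = 474.
Expected count E = 233 × 288 / 474 = 141.570.
Contribution = (O − E)²/E = (134 − 141.570)² / 141.570 = 0.40.

0.40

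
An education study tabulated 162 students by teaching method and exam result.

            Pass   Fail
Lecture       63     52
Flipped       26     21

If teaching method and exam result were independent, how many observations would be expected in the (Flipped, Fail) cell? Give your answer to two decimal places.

Row total (Flipped) = 47; column total (Fail) = 73; grand total N = 162.
Expected count = (row total × column total) / N = 47 × 73 / 162 = 21.18.

21.18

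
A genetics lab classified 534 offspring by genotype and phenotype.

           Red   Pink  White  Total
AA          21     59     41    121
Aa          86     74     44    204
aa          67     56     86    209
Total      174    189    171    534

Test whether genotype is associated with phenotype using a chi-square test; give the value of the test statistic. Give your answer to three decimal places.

Grand total N = 534.
Expected counts (row total × column total / N):
  AA, Red: 121×174/534 = 39.4270
  AA, Pink: 121×189/534 = 42.8258
  AA, White: 121×171/534 = 38.7472
  Aa, Red: 204×174/534 = 66.4719
  Aa, Pink: 204×189/534 = 72.2022
  Aa, White: 204×171/534 = 65.3258
  aa, Red: 209×174/534 = 68.1011
  aa, Pink: 209×189/534 = 73.9719
  aa, White: 209×171/534 = 66.9270
Contributions (O − E)²/E:
  (21 − 39.4270)²/39.4270 = 8.6122
  (59 − 42.8258)²/42.8258 = 6.1086
  (41 − 38.7472)²/38.7472 = 0.1310
  (86 − 66.4719)²/66.4719 = 5.7370
  (74 − 72.2022)²/72.2022 = 0.0448
  (44 − 65.3258)²/65.3258 = 6.9619
  (67 − 68.1011)²/68.1011 = 0.0178
  (56 − 73.9719)²/73.9719 = 4.3664
  (86 − 66.9270)²/66.9270 = 5.4355
χ² = 8.6122 + 6.1086 + 0.1310 + 5.7370 + 0.0448 + 6.9619 + 0.0178 + 4.3664 + 5.4355 = 37.415

37.415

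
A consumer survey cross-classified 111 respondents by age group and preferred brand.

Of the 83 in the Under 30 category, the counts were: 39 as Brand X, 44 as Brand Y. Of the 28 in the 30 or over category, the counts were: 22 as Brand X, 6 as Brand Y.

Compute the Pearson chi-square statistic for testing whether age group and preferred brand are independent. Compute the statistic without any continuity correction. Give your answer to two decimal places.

8.44

Row totals: 83, 28. Column totals: 61, 50. Grand total N = 111.
Expected counts (row total × column total / N):
  Under 30, Brand X: 83×61/111 = 45.613
  Under 30, Brand Y: 83×50/111 = 37.387
  30 or over, Brand X: 28×61/111 = 15.387
  30 or over, Brand Y: 28×50/111 = 12.613
Contributions (O − E)²/E:
  (39 − 45.613)²/45.613 = 0.9588
  (44 − 37.387)²/37.387 = 1.1697
  (22 − 15.387)²/15.387 = 2.8421
  (6 − 12.613)²/12.613 = 3.4672
χ² = 0.9588 + 1.1697 + 2.8421 + 3.4672 = 8.44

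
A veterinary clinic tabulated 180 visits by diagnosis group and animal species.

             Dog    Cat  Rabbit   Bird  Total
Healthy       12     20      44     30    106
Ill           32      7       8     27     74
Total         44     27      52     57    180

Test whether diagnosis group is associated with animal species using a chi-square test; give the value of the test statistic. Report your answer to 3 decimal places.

Grand total N = 180.
Expected counts (row total × column total / N):
  Healthy, Dog: 106×44/180 = 25.9111
  Healthy, Cat: 106×27/180 = 15.9000
  Healthy, Rabbit: 106×52/180 = 30.6222
  Healthy, Bird: 106×57/180 = 33.5667
  Ill, Dog: 74×44/180 = 18.0889
  Ill, Cat: 74×27/180 = 11.1000
  Ill, Rabbit: 74×52/180 = 21.3778
  Ill, Bird: 74×57/180 = 23.4333
Contributions (O − E)²/E:
  (12 − 25.9111)²/25.9111 = 7.4686
  (20 − 15.9000)²/15.9000 = 1.0572
  (44 − 30.6222)²/30.6222 = 5.8443
  (30 − 33.5667)²/33.5667 = 0.3790
  (32 − 18.0889)²/18.0889 = 10.6982
  (7 − 11.1000)²/11.1000 = 1.5144
  (8 − 21.3778)²/21.3778 = 8.3716
  (27 − 23.4333)²/23.4333 = 0.5429
χ² = 7.4686 + 1.0572 + 5.8443 + 0.3790 + 10.6982 + 1.5144 + 8.3716 + 0.5429 = 35.876

35.876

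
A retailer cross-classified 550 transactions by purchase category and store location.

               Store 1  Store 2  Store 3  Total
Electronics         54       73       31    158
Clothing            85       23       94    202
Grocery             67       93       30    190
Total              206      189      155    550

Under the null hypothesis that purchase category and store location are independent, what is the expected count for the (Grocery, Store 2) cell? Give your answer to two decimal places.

Row total (Grocery) = 190; column total (Store 2) = 189; grand total N = 550.
Expected count = (row total × column total) / N = 190 × 189 / 550 = 65.29.

65.29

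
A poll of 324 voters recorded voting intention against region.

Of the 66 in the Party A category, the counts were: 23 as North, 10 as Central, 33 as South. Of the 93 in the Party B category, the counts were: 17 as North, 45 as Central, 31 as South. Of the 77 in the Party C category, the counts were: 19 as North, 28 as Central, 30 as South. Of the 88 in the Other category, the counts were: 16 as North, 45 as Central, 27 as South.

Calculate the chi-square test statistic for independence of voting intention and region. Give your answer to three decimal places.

Row totals: 66, 93, 77, 88. Column totals: 75, 128, 121. Grand total N = 324.
Expected counts (row total × column total / N):
  Party A, North: 66×75/324 = 15.2778
  Party A, Central: 66×128/324 = 26.0741
  Party A, South: 66×121/324 = 24.6481
  Party B, North: 93×75/324 = 21.5278
  Party B, Central: 93×128/324 = 36.7407
  Party B, South: 93×121/324 = 34.7315
  Party C, North: 77×75/324 = 17.8241
  Party C, Central: 77×128/324 = 30.4198
  Party C, South: 77×121/324 = 28.7562
  Other, North: 88×75/324 = 20.3704
  Other, Central: 88×128/324 = 34.7654
  Other, South: 88×121/324 = 32.8642
Contributions (O − E)²/E:
  (23 − 15.2778)²/15.2778 = 3.9032
  (10 − 26.0741)²/26.0741 = 9.9093
  (33 − 24.6481)²/24.6481 = 2.8300
  (17 − 21.5278)²/21.5278 = 0.9523
  (45 − 36.7407)²/36.7407 = 1.8567
  (31 − 34.7315)²/34.7315 = 0.4009
  (19 − 17.8241)²/17.8241 = 0.0776
  (28 − 30.4198)²/30.4198 = 0.1925
  (30 − 28.7562)²/28.7562 = 0.0538
  (16 − 20.3704)²/20.3704 = 0.9377
  (45 − 34.7654)²/34.7654 = 3.0130
  (27 − 32.8642)²/32.8642 = 1.0464
χ² = 3.9032 + 9.9093 + 2.8300 + 0.9523 + 1.8567 + 0.4009 + 0.0776 + 0.1925 + 0.0538 + 0.9377 + 3.0130 + 1.0464 = 25.173

25.173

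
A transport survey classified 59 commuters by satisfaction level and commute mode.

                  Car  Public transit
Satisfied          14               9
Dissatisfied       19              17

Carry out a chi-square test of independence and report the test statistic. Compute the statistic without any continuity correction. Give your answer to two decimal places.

Row totals: 23, 36. Column totals: 33, 26. Grand total N = 59.
Expected counts (row total × column total / N):
  Satisfied, Car: 23×33/59 = 12.864
  Satisfied, Public transit: 23×26/59 = 10.136
  Dissatisfied, Car: 36×33/59 = 20.136
  Dissatisfied, Public transit: 36×26/59 = 15.864
Contributions (O − E)²/E:
  (14 − 12.864)²/12.864 = 0.1003
  (9 − 10.136)²/10.136 = 0.1273
  (19 − 20.136)²/20.136 = 0.0641
  (17 − 15.864)²/15.864 = 0.0813
χ² = 0.1003 + 0.1273 + 0.0641 + 0.0813 = 0.37

0.37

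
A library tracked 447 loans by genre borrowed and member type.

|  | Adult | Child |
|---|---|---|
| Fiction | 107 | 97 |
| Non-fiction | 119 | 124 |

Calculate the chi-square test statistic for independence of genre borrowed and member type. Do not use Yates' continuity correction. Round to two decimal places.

0.54

Row totals: 204, 243. Column totals: 226, 221. Grand total N = 447.
Expected counts (row total × column total / N):
  Fiction, Adult: 204×226/447 = 103.141
  Fiction, Child: 204×221/447 = 100.859
  Non-fiction, Adult: 243×226/447 = 122.859
  Non-fiction, Child: 243×221/447 = 120.141
Contributions (O − E)²/E:
  (107 − 103.141)²/103.141 = 0.1444
  (97 − 100.859)²/100.859 = 0.1477
  (119 − 122.859)²/122.859 = 0.1212
  (124 − 120.141)²/120.141 = 0.1240
χ² = 0.1444 + 0.1477 + 0.1212 + 0.1240 = 0.54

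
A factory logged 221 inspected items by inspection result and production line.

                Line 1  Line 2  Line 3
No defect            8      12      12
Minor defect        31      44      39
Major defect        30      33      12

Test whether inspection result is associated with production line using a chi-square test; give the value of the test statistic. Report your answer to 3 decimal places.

Row totals: 32, 114, 75. Column totals: 69, 89, 63. Grand total N = 221.
Expected counts (row total × column total / N):
  No defect, Line 1: 32×69/221 = 9.9910
  No defect, Line 2: 32×89/221 = 12.8869
  No defect, Line 3: 32×63/221 = 9.1222
  Minor defect, Line 1: 114×69/221 = 35.5928
  Minor defect, Line 2: 114×89/221 = 45.9095
  Minor defect, Line 3: 114×63/221 = 32.4977
  Major defect, Line 1: 75×69/221 = 23.4163
  Major defect, Line 2: 75×89/221 = 30.2036
  Major defect, Line 3: 75×63/221 = 21.3801
Contributions (O − E)²/E:
  (8 − 9.9910)²/9.9910 = 0.3968
  (12 − 12.8869)²/12.8869 = 0.0610
  (12 − 9.1222)²/9.1222 = 0.9079
  (31 − 35.5928)²/35.5928 = 0.5926
  (44 − 45.9095)²/45.9095 = 0.0794
  (39 − 32.4977)²/32.4977 = 1.3010
  (30 − 23.4163)²/23.4163 = 1.8511
  (33 − 30.2036)²/30.2036 = 0.2589
  (12 − 21.3801)²/21.3801 = 4.1153
χ² = 0.3968 + 0.0610 + 0.9079 + 0.5926 + 0.0794 + 1.3010 + 1.8511 + 0.2589 + 4.1153 = 9.564

9.564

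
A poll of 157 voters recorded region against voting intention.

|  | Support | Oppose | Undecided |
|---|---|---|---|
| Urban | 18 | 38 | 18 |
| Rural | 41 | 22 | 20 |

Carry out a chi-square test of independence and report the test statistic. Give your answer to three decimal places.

12.864

Row totals: 74, 83. Column totals: 59, 60, 38. Grand total N = 157.
Expected counts (row total × column total / N):
  Urban, Support: 74×59/157 = 27.8089
  Urban, Oppose: 74×60/157 = 28.2803
  Urban, Undecided: 74×38/157 = 17.9108
  Rural, Support: 83×59/157 = 31.1911
  Rural, Oppose: 83×60/157 = 31.7197
  Rural, Undecided: 83×38/157 = 20.0892
Contributions (O − E)²/E:
  (18 − 27.8089)²/27.8089 = 3.4598
  (38 − 28.2803)²/28.2803 = 3.3406
  (18 − 17.9108)²/17.9108 = 0.0004
  (41 − 31.1911)²/31.1911 = 3.0847
  (22 − 31.7197)²/31.7197 = 2.9784
  (20 − 20.0892)²/20.0892 = 0.0004
χ² = 3.4598 + 3.3406 + 0.0004 + 3.0847 + 2.9784 + 0.0004 = 12.864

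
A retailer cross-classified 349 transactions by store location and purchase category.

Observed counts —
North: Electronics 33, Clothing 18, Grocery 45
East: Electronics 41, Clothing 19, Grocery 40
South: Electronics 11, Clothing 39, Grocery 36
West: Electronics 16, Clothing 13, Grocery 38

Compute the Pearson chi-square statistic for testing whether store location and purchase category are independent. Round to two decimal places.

Row totals: 96, 100, 86, 67. Column totals: 101, 89, 159. Grand total N = 349.
Expected counts (row total × column total / N):
  North, Electronics: 96×101/349 = 27.782
  North, Clothing: 96×89/349 = 24.481
  North, Grocery: 96×159/349 = 43.736
  East, Electronics: 100×101/349 = 28.940
  East, Clothing: 100×89/349 = 25.501
  East, Grocery: 100×159/349 = 45.559
  South, Electronics: 86×101/349 = 24.888
  South, Clothing: 86×89/349 = 21.931
  South, Grocery: 86×159/349 = 39.181
  West, Electronics: 67×101/349 = 19.390
  West, Clothing: 67×89/349 = 17.086
  West, Grocery: 67×159/349 = 30.524
Contributions (O − E)²/E:
  (33 − 27.782)²/27.782 = 0.9800
  (18 − 24.481)²/24.481 = 1.7158
  (45 − 43.736)²/43.736 = 0.0365
  (41 − 28.940)²/28.940 = 5.0257
  (19 − 25.501)²/25.501 = 1.6573
  (40 − 45.559)²/45.559 = 0.6783
  (11 − 24.888)²/24.888 = 7.7498
  (39 − 21.931)²/21.931 = 13.2849
  (36 − 39.181)²/39.181 = 0.2583
  (16 − 19.390)²/19.390 = 0.5927
  (13 − 17.086)²/17.086 = 0.9771
  (38 − 30.524)²/30.524 = 1.8310
χ² = 0.9800 + 1.7158 + 0.0365 + 5.0257 + 1.6573 + 0.6783 + 7.7498 + 13.2849 + 0.2583 + 0.5927 + 0.9771 + 1.8310 = 34.79

34.79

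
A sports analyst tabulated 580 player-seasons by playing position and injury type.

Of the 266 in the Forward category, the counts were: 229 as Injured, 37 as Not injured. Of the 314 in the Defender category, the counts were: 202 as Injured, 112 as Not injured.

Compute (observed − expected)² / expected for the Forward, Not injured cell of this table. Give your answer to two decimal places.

14.37

Row total (Forward) = 266; column total (Not injured) = 149; N = 580.
Expected count E = 266 × 149 / 580 = 68.3345.
Contribution = (O − E)²/E = (37 − 68.3345)² / 68.3345 = 14.37.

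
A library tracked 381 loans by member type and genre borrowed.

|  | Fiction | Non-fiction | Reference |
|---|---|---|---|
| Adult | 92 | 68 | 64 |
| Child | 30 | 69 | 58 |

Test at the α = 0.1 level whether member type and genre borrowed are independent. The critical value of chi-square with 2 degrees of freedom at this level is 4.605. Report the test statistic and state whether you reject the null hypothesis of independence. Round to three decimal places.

20.668; reject H₀

Row totals: 224, 157. Column totals: 122, 137, 122. Grand total N = 381.
Expected counts (row total × column total / N):
  Adult, Fiction: 224×122/381 = 71.7270
  Adult, Non-fiction: 224×137/381 = 80.5459
  Adult, Reference: 224×122/381 = 71.7270
  Child, Fiction: 157×122/381 = 50.2730
  Child, Non-fiction: 157×137/381 = 56.4541
  Child, Reference: 157×122/381 = 50.2730
Contributions (O − E)²/E:
  (92 − 71.7270)²/71.7270 = 5.7300
  (68 − 80.5459)²/80.5459 = 1.9542
  (64 − 71.7270)²/71.7270 = 0.8324
  (30 − 50.2730)²/50.2730 = 8.1753
  (69 − 56.4541)²/56.4541 = 2.7881
  (58 − 50.2730)²/50.2730 = 1.1876
χ² = 5.7300 + 1.9542 + 0.8324 + 8.1753 + 2.7881 + 1.1876 = 20.668
df = (2−1)(3−1) = 2. Since 20.668 > 4.605, reject the null hypothesis of independence at α = 0.1.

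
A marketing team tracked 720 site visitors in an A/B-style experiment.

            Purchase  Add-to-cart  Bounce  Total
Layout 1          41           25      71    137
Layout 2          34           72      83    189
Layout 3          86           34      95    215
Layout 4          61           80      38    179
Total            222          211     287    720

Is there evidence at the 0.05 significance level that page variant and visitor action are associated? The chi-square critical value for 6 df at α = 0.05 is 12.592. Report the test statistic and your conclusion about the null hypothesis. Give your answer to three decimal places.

77.430; reject H₀

Grand total N = 720.
Expected counts (row total × column total / N):
  Layout 1, Purchase: 137×222/720 = 42.2417
  Layout 1, Add-to-cart: 137×211/720 = 40.1486
  Layout 1, Bounce: 137×287/720 = 54.6097
  Layout 2, Purchase: 189×222/720 = 58.2750
  Layout 2, Add-to-cart: 189×211/720 = 55.3875
  Layout 2, Bounce: 189×287/720 = 75.3375
  Layout 3, Purchase: 215×222/720 = 66.2917
  Layout 3, Add-to-cart: 215×211/720 = 63.0069
  Layout 3, Bounce: 215×287/720 = 85.7014
  Layout 4, Purchase: 179×222/720 = 55.1917
  Layout 4, Add-to-cart: 179×211/720 = 52.4569
  Layout 4, Bounce: 179×287/720 = 71.3514
Contributions (O − E)²/E:
  (41 − 42.2417)²/42.2417 = 0.0365
  (25 − 40.1486)²/40.1486 = 5.7158
  (71 − 54.6097)²/54.6097 = 4.9193
  (34 − 58.2750)²/58.2750 = 10.1120
  (72 − 55.3875)²/55.3875 = 4.9826
  (83 − 75.3375)²/75.3375 = 0.7793
  (86 − 66.2917)²/66.2917 = 5.8592
  (34 − 63.0069)²/63.0069 = 13.3541
  (95 − 85.7014)²/85.7014 = 1.0089
  (61 − 55.1917)²/55.1917 = 0.6113
  (80 − 52.4569)²/52.4569 = 14.4618
  (38 − 71.3514)²/71.3514 = 15.5893
χ² = 0.0365 + 5.7158 + 4.9193 + 10.1120 + 4.9826 + 0.7793 + 5.8592 + 13.3541 + 1.0089 + 0.6113 + 14.4618 + 15.5893 = 77.430
df = (4−1)(3−1) = 6. Since 77.430 > 12.592, reject the null hypothesis of independence at α = 0.05.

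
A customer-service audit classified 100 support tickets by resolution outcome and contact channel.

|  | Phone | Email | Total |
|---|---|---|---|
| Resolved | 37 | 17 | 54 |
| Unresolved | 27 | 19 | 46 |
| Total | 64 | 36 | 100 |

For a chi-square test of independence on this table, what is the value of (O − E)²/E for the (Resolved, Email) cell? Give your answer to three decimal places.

0.306

Row total (Resolved) = 54; column total (Email) = 36; N = 100.
Expected count E = 54 × 36 / 100 = 19.4400.
Contribution = (O − E)²/E = (17 − 19.4400)² / 19.4400 = 0.306.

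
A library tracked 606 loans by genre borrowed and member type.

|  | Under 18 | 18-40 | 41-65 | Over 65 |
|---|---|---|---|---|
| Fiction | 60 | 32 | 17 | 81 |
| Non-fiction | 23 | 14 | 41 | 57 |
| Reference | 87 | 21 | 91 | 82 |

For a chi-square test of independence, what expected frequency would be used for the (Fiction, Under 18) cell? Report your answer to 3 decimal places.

53.300

Row total (Fiction) = 190; column total (Under 18) = 170; grand total N = 606.
Expected count = (row total × column total) / N = 190 × 170 / 606 = 53.300.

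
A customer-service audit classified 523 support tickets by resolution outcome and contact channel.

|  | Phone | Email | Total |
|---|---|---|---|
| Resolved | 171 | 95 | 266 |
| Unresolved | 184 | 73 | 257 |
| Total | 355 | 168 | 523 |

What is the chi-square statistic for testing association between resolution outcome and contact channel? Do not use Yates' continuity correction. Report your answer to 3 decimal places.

Grand total N = 523.
Expected counts (row total × column total / N):
  Resolved, Phone: 266×355/523 = 180.5545
  Resolved, Email: 266×168/523 = 85.4455
  Unresolved, Phone: 257×355/523 = 174.4455
  Unresolved, Email: 257×168/523 = 82.5545
Contributions (O − E)²/E:
  (171 − 180.5545)²/180.5545 = 0.5056
  (95 − 85.4455)²/85.4455 = 1.0684
  (184 − 174.4455)²/174.4455 = 0.5233
  (73 − 82.5545)²/82.5545 = 1.1058
χ² = 0.5056 + 1.0684 + 0.5233 + 1.1058 = 3.203

3.203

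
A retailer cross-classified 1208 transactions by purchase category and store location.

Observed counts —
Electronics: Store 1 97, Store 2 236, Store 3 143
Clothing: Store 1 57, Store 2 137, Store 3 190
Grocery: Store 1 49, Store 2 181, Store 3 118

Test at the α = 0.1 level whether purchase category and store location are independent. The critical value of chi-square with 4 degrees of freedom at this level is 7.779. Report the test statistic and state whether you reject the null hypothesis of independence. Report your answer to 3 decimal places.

Row totals: 476, 384, 348. Column totals: 203, 554, 451. Grand total N = 1208.
Expected counts (row total × column total / N):
  Electronics, Store 1: 476×203/1208 = 79.99007
  Electronics, Store 2: 476×554/1208 = 218.29801
  Electronics, Store 3: 476×451/1208 = 177.71192
  Clothing, Store 1: 384×203/1208 = 64.52980
  Clothing, Store 2: 384×554/1208 = 176.10596
  Clothing, Store 3: 384×451/1208 = 143.36424
  Grocery, Store 1: 348×203/1208 = 58.48013
  Grocery, Store 2: 348×554/1208 = 159.59603
  Grocery, Store 3: 348×451/1208 = 129.92384
Contributions (O − E)²/E:
  (97 − 79.99007)²/79.99007 = 3.6172
  (236 − 218.29801)²/218.29801 = 1.4355
  (143 − 177.71192)²/177.71192 = 6.7802
  (57 − 64.52980)²/64.52980 = 0.8786
  (137 − 176.10596)²/176.10596 = 8.6838
  (190 − 143.36424)²/143.36424 = 15.1704
  (49 − 58.48013)²/58.48013 = 1.5368
  (181 − 159.59603)²/159.59603 = 2.8706
  (118 − 129.92384)²/129.92384 = 1.0943
χ² = 3.6172 + 1.4355 + 6.7802 + 0.8786 + 8.6838 + 15.1704 + 1.5368 + 2.8706 + 1.0943 = 42.067
df = (3−1)(3−1) = 4. Since 42.067 > 7.779, reject the null hypothesis of independence at α = 0.1.

42.067; reject H₀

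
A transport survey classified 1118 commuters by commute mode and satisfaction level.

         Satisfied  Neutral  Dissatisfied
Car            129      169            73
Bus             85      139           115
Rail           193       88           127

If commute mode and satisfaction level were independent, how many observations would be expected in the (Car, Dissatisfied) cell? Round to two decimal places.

Row total (Car) = 371; column total (Dissatisfied) = 315; grand total N = 1118.
Expected count = (row total × column total) / N = 371 × 315 / 1118 = 104.53.

104.53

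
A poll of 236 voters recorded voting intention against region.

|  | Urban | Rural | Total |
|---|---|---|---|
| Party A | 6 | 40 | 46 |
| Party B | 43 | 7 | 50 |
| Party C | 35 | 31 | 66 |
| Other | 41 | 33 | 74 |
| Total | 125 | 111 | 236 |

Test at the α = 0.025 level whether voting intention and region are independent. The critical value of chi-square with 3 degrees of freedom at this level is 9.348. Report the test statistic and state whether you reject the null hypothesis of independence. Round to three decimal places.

51.508; reject H₀

Grand total N = 236.
Expected counts (row total × column total / N):
  Party A, Urban: 46×125/236 = 24.3644
  Party A, Rural: 46×111/236 = 21.6356
  Party B, Urban: 50×125/236 = 26.4831
  Party B, Rural: 50×111/236 = 23.5169
  Party C, Urban: 66×125/236 = 34.9576
  Party C, Rural: 66×111/236 = 31.0424
  Other, Urban: 74×125/236 = 39.1949
  Other, Rural: 74×111/236 = 34.8051
Contributions (O − E)²/E:
  (6 − 24.3644)²/24.3644 = 13.8420
  (40 − 21.6356)²/21.6356 = 15.5878
  (43 − 26.4831)²/26.4831 = 10.3012
  (7 − 23.5169)²/23.5169 = 11.6005
  (35 − 34.9576)²/34.9576 = 0.0001
  (31 − 31.0424)²/31.0424 = 0.0001
  (41 − 39.1949)²/39.1949 = 0.0831
  (33 − 34.8051)²/34.8051 = 0.0936
χ² = 13.8420 + 15.5878 + 10.3012 + 11.6005 + 0.0001 + 0.0001 + 0.0831 + 0.0936 = 51.508
df = (4−1)(2−1) = 3. Since 51.508 > 9.348, reject the null hypothesis of independence at α = 0.025.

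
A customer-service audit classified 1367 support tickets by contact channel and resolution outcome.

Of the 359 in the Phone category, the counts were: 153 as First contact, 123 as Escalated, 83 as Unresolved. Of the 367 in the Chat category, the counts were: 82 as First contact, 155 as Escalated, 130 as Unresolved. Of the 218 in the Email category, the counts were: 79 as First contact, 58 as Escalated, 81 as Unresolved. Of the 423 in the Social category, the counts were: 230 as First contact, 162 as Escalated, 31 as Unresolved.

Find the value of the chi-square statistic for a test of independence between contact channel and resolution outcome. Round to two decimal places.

147.68

Row totals: 359, 367, 218, 423. Column totals: 544, 498, 325. Grand total N = 1367.
Expected counts (row total × column total / N):
  Phone, First contact: 359×544/1367 = 142.865
  Phone, Escalated: 359×498/1367 = 130.784
  Phone, Unresolved: 359×325/1367 = 85.351
  Chat, First contact: 367×544/1367 = 146.048
  Chat, Escalated: 367×498/1367 = 133.699
  Chat, Unresolved: 367×325/1367 = 87.253
  Email, First contact: 218×544/1367 = 86.753
  Email, Escalated: 218×498/1367 = 79.418
  Email, Unresolved: 218×325/1367 = 51.829
  Social, First contact: 423×544/1367 = 168.334
  Social, Escalated: 423×498/1367 = 154.099
  Social, Unresolved: 423×325/1367 = 100.567
Contributions (O − E)²/E:
  (153 − 142.865)²/142.865 = 0.7190
  (123 − 130.784)²/130.784 = 0.4633
  (83 − 85.351)²/85.351 = 0.0648
  (82 − 146.048)²/146.048 = 28.0877
  (155 − 133.699)²/133.699 = 3.3937
  (130 − 87.253)²/87.253 = 20.9426
  (79 − 86.753)²/86.753 = 0.6929
  (58 − 79.418)²/79.418 = 5.7762
  (81 − 51.829)²/51.829 = 16.4184
  (230 − 168.334)²/168.334 = 22.5902
  (162 − 154.099)²/154.099 = 0.4051
  (31 − 100.567)²/100.567 = 48.1228
χ² = 0.7190 + 0.4633 + 0.0648 + 28.0877 + 3.3937 + 20.9426 + 0.6929 + 5.7762 + 16.4184 + 22.5902 + 0.4051 + 48.1228 = 147.68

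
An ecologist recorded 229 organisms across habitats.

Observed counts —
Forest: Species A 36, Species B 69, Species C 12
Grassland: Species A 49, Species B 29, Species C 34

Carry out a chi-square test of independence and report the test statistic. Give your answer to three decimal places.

Row totals: 117, 112. Column totals: 85, 98, 46. Grand total N = 229.
Expected counts (row total × column total / N):
  Forest, Species A: 117×85/229 = 43.42795
  Forest, Species B: 117×98/229 = 50.06987
  Forest, Species C: 117×46/229 = 23.50218
  Grassland, Species A: 112×85/229 = 41.57205
  Grassland, Species B: 112×98/229 = 47.93013
  Grassland, Species C: 112×46/229 = 22.49782
Contributions (O − E)²/E:
  (36 − 43.42795)²/43.42795 = 1.2705
  (69 − 50.06987)²/50.06987 = 7.1570
  (12 − 23.50218)²/23.50218 = 5.6293
  (49 − 41.57205)²/41.57205 = 1.3272
  (29 − 47.93013)²/47.93013 = 7.4765
  (34 − 22.49782)²/22.49782 = 5.8806
χ² = 1.2705 + 7.1570 + 5.6293 + 1.3272 + 7.4765 + 5.8806 = 28.741

28.741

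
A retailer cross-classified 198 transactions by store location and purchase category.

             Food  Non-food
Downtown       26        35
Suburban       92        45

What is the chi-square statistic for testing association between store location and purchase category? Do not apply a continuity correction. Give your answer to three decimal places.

Row totals: 61, 137. Column totals: 118, 80. Grand total N = 198.
Expected counts (row total × column total / N):
  Downtown, Food: 61×118/198 = 36.3535
  Downtown, Non-food: 61×80/198 = 24.6465
  Suburban, Food: 137×118/198 = 81.6465
  Suburban, Non-food: 137×80/198 = 55.3535
Contributions (O − E)²/E:
  (26 − 36.3535)²/36.3535 = 2.9487
  (35 − 24.6465)²/24.6465 = 4.3493
  (92 − 81.6465)²/81.6465 = 1.3129
  (45 − 55.3535)²/55.3535 = 1.9366
χ² = 2.9487 + 4.3493 + 1.3129 + 1.9366 = 10.548

10.548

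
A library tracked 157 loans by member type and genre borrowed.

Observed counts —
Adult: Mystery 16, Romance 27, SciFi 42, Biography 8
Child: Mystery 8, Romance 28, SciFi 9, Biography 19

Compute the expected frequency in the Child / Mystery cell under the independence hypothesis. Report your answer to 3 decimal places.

9.783

Row total (Child) = 64; column total (Mystery) = 24; grand total N = 157.
Expected count = (row total × column total) / N = 64 × 24 / 157 = 9.783.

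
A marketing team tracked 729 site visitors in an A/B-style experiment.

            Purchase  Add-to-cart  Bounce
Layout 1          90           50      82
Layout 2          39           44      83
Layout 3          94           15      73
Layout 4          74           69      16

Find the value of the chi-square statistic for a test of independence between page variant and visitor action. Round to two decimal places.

103.03

Row totals: 222, 166, 182, 159. Column totals: 297, 178, 254. Grand total N = 729.
Expected counts (row total × column total / N):
  Layout 1, Purchase: 222×297/729 = 90.44444
  Layout 1, Add-to-cart: 222×178/729 = 54.20576
  Layout 1, Bounce: 222×254/729 = 77.34979
  Layout 2, Purchase: 166×297/729 = 67.62963
  Layout 2, Add-to-cart: 166×178/729 = 40.53224
  Layout 2, Bounce: 166×254/729 = 57.83813
  Layout 3, Purchase: 182×297/729 = 74.14815
  Layout 3, Add-to-cart: 182×178/729 = 44.43896
  Layout 3, Bounce: 182×254/729 = 63.41289
  Layout 4, Purchase: 159×297/729 = 64.77778
  Layout 4, Add-to-cart: 159×178/729 = 38.82305
  Layout 4, Bounce: 159×254/729 = 55.39918
Contributions (O − E)²/E:
  (90 − 90.44444)²/90.44444 = 0.0022
  (50 − 54.20576)²/54.20576 = 0.3263
  (82 − 77.34979)²/77.34979 = 0.2796
  (39 − 67.62963)²/67.62963 = 12.1198
  (44 − 40.53224)²/40.53224 = 0.2967
  (83 − 57.83813)²/57.83813 = 10.9464
  (94 − 74.14815)²/74.14815 = 5.3150
  (15 − 44.43896)²/44.43896 = 19.5021
  (73 − 63.41289)²/63.41289 = 1.4494
  (74 − 64.77778)²/64.77778 = 1.3129
  (69 − 38.82305)²/38.82305 = 23.4564
  (16 − 55.39918)²/55.39918 = 28.0202
χ² = 0.0022 + 0.3263 + 0.2796 + 12.1198 + 0.2967 + 10.9464 + 5.3150 + 19.5021 + 1.4494 + 1.3129 + 23.4564 + 28.0202 = 103.03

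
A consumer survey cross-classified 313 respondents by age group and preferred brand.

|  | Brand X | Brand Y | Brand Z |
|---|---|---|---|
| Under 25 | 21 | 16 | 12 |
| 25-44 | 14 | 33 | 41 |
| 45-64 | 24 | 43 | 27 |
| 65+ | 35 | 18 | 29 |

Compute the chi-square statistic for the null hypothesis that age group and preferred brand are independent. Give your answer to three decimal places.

Row totals: 49, 88, 94, 82. Column totals: 94, 110, 109. Grand total N = 313.
Expected counts (row total × column total / N):
  Under 25, Brand X: 49×94/313 = 14.7157
  Under 25, Brand Y: 49×110/313 = 17.2204
  Under 25, Brand Z: 49×109/313 = 17.0639
  25-44, Brand X: 88×94/313 = 26.4281
  25-44, Brand Y: 88×110/313 = 30.9265
  25-44, Brand Z: 88×109/313 = 30.6454
  45-64, Brand X: 94×94/313 = 28.2300
  45-64, Brand Y: 94×110/313 = 33.0351
  45-64, Brand Z: 94×109/313 = 32.7348
  65+, Brand X: 82×94/313 = 24.6262
  65+, Brand Y: 82×110/313 = 28.8179
  65+, Brand Z: 82×109/313 = 28.5559
Contributions (O − E)²/E:
  (21 − 14.7157)²/14.7157 = 2.6837
  (16 − 17.2204)²/17.2204 = 0.0865
  (12 − 17.0639)²/17.0639 = 1.5028
  (14 − 26.4281)²/26.4281 = 5.8444
  (33 − 30.9265)²/30.9265 = 0.1390
  (41 − 30.6454)²/30.6454 = 3.4987
  (24 − 28.2300)²/28.2300 = 0.6338
  (43 − 33.0351)²/33.0351 = 3.0059
  (27 − 32.7348)²/32.7348 = 1.0047
  (35 − 24.6262)²/24.6262 = 4.3700
  (18 − 28.8179)²/28.8179 = 4.0609
  (29 − 28.5559)²/28.5559 = 0.0069
χ² = 2.6837 + 0.0865 + 1.5028 + 5.8444 + 0.1390 + 3.4987 + 0.6338 + 3.0059 + 1.0047 + 4.3700 + 4.0609 + 0.0069 = 26.837

26.837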